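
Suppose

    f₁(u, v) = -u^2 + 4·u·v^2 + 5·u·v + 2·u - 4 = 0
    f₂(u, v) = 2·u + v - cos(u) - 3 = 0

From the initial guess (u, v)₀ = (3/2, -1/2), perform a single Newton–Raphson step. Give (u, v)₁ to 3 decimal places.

(0.836, 2.060)

At (3/2, -1/2): F = (-5.500, -0.57074).
Jacobian J = [[-2·u + 4·v^2 + 5·v + 2, 8·u·v + 5·u], [sin(u) + 2, 1]].
At the point, J = [[-2.500, 1.500], [2.99749, 1.000]] (det J = -6.99624).
Solving J·Δ = −F gives Δ = (-0.664, 2.560).
Then the next iterate is (u, v)₁ = (0.836, 2.060).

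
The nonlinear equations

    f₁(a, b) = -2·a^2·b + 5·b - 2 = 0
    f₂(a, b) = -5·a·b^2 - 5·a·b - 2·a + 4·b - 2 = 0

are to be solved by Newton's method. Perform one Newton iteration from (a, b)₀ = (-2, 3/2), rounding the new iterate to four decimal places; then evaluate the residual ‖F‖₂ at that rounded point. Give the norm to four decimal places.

At (-2, 3/2): F = (-6.5000, 45.5000).
Jacobian J = [[-4·a·b, -2·a^2 + 5], [-5·b^2 - 5·b - 2, -10·a·b - 5·a + 4]].
At the point, J = [[12.0000, -3.0000], [-20.7500, 44.0000]] (det J = 465.7500).
Solving J·Δ = −F gives Δ = (0.3210, -0.8827).
Then the next iterate is (a, b)₁ = (-1.6790, 0.6173).
Re-evaluating at (-1.6790, 0.6173): F = (-2.393888, 12.208426), so ‖F‖₂ = 12.4409.

12.4409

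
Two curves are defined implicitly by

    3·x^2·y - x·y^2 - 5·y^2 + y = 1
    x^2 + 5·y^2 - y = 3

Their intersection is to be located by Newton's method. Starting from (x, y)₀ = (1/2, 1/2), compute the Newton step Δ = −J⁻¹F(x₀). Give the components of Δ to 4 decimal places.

(1.5429, 0.1143)

At (1/2, 1/2): F = (-1.5000, -2.0000).
Jacobian J = [[6·x·y - y^2, 3·x^2 - 2·x·y - 10·y + 1], [2·x, 10·y - 1]].
At the point, J = [[1.2500, -3.7500], [1.0000, 4.0000]] (det J = 8.7500).
Solving J·Δ = −F gives Δ = (1.5429, 0.1143).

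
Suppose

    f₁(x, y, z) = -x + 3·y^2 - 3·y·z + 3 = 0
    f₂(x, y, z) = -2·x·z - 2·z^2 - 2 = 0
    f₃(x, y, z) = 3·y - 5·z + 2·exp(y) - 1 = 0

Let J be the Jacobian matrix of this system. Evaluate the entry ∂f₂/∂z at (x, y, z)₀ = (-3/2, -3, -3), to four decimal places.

15.0000

∂f₂/∂z = -2·x - 4·z.
At (-3/2, -3, -3) this is 15.0000.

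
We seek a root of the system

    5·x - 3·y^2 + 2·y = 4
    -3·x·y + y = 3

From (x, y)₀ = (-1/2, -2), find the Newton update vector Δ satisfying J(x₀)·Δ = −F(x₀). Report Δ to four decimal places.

(0.7797, 1.3287)

At (-1/2, -2): F = (-22.5000, -8.0000).
Jacobian J = [[5, -6·y + 2], [-3·y, -3·x + 1]].
At the point, J = [[5.0000, 14.0000], [6.0000, 2.5000]] (det J = -71.5000).
Solving J·Δ = −F gives Δ = (0.7797, 1.3287).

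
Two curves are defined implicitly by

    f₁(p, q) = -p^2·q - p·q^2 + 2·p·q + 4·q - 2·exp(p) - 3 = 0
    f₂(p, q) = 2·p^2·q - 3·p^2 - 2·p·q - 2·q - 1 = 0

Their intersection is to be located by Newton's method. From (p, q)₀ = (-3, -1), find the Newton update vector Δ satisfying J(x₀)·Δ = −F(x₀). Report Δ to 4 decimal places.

(1.7748, -0.3088)

At (-3, -1): F = (10.900426, -50.0000).
Jacobian J = [[-2·p·q - q^2 + 2·q - 2·exp(p), -p^2 - 2·p·q + 2·p + 4], [4·p·q - 6·p - 2·q, 2·p^2 - 2·p - 2]].
At the point, J = [[-9.099574, -17.0000], [32.0000, 22.0000]] (det J = 343.809369).
Solving J·Δ = −F gives Δ = (1.7748, -0.3088).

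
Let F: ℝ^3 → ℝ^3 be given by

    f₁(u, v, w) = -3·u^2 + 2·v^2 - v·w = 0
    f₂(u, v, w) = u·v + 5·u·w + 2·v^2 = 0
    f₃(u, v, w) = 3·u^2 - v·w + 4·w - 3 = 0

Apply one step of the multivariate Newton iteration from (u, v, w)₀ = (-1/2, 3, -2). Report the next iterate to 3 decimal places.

At (-1/2, 3, -2): F = (23.250, 21.500, -4.250).
Jacobian J = [[-6·u, 4·v - w, -v], [v + 5·w, u + 4·v, 5·u], [6·u, -w, -v + 4]].
At the point, J = [[3.000, 14.000, -3.000], [-7.000, 11.500, -2.500], [-3.000, 2.000, 1.000]] (det J = 191.000).
Solving J·Δ = −F gives Δ = (0.232, -0.455, 5.856).
Then the next iterate is (u, v, w)₁ = (-0.268, 2.545, 3.856).

(-0.268, 2.545, 3.856)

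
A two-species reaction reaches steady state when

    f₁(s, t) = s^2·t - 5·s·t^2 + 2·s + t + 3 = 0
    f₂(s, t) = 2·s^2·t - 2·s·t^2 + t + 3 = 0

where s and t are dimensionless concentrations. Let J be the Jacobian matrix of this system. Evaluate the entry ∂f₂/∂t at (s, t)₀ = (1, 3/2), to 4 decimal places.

-3.0000

∂f₂/∂t = 2·s^2 - 4·s·t + 1.
At (1, 3/2) this is -3.0000.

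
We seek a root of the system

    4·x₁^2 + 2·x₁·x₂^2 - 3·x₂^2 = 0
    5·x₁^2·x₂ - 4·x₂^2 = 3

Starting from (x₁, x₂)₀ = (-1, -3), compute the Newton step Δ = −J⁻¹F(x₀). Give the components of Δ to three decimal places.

(0.707, 1.131)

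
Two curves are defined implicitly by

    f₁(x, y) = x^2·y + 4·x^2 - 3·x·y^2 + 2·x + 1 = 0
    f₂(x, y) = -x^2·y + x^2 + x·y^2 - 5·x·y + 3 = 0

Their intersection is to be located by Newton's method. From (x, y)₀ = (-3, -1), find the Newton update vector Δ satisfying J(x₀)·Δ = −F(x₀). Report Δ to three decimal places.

(1.415, 0.457)

At (-3, -1): F = (31.000, 3.000).
Jacobian J = [[2·x·y + 8·x - 3·y^2 + 2, x^2 - 6·x·y], [-2·x·y + 2·x + y^2 - 5·y, -x^2 + 2·x·y - 5·x]].
At the point, J = [[-19.000, -9.000], [-6.000, 12.000]] (det J = -282.000).
Solving J·Δ = −F gives Δ = (1.415, 0.457).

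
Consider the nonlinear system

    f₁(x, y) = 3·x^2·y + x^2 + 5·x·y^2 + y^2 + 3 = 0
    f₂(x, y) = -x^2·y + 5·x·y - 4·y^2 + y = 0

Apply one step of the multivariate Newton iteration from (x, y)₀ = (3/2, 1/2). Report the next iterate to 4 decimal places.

At (3/2, 1/2): F = (10.7500, 2.1250).
Jacobian J = [[6·x·y + 2·x + 5·y^2, 3·x^2 + 10·x·y + 2·y], [-2·x·y + 5·y, -x^2 + 5·x - 8·y + 1]].
At the point, J = [[8.7500, 15.2500], [1.0000, 2.2500]] (det J = 4.4375).
Solving J·Δ = −F gives Δ = (1.8521, -1.7676).
Then the next iterate is (x, y)₁ = (3.3521, -1.2676).

(3.3521, -1.2676)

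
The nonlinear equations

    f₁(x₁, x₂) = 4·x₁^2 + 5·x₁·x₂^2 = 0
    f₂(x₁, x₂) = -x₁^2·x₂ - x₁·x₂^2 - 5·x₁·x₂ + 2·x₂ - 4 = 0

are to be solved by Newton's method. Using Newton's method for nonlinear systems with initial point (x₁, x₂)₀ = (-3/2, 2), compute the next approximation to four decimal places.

At (-3/2, 2): F = (-21.0000, 16.5000).
Jacobian J = [[8·x₁ + 5·x₂^2, 10·x₁·x₂], [-2·x₁·x₂ - x₂^2 - 5·x₂, -x₁^2 - 2·x₁·x₂ - 5·x₁ + 2]].
At the point, J = [[8.0000, -30.0000], [-8.0000, 13.2500]] (det J = -134.0000).
Solving J·Δ = −F gives Δ = (1.6175, -0.2687).
Then the next iterate is (x₁, x₂)₁ = (0.1175, 1.7313).

(0.1175, 1.7313)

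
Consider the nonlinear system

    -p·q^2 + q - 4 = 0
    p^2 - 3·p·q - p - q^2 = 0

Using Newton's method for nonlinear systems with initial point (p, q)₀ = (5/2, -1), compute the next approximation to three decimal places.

(1.945, 0.158)

At (5/2, -1): F = (-7.500, 10.250).
Jacobian J = [[-q^2, -2·p·q + 1], [2·p - 3·q - 1, -3·p - 2·q]].
At the point, J = [[-1.000, 6.000], [7.000, -5.500]] (det J = -36.500).
Solving J·Δ = −F gives Δ = (-0.555, 1.158).
Then the next iterate is (p, q)₁ = (1.945, 0.158).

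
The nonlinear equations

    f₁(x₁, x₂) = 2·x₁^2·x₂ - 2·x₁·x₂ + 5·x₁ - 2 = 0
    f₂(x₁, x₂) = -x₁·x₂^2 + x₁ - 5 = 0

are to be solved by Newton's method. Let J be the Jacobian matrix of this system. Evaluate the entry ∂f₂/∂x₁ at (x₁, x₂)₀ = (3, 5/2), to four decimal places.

∂f₂/∂x₁ = -x₂^2 + 1.
At (3, 5/2) this is -5.2500.

-5.2500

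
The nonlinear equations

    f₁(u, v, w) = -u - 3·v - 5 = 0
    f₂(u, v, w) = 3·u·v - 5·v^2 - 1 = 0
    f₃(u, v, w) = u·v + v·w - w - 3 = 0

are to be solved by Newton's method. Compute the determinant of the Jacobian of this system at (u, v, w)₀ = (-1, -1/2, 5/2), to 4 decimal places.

J = [[-1, -3, 0], [3·v, 3·u - 10·v, 0], [v, u + w, v - 1]].
At the point, J = [[-1.0000, -3.0000, 0.0000], [-1.5000, 2.0000, 0.0000], [-0.5000, 1.5000, -1.5000]].
det J = 9.7500.

9.7500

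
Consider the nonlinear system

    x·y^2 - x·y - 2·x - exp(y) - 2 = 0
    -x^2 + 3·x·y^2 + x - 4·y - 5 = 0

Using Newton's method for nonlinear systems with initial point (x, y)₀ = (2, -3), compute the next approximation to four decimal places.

(3.7662, -0.4653)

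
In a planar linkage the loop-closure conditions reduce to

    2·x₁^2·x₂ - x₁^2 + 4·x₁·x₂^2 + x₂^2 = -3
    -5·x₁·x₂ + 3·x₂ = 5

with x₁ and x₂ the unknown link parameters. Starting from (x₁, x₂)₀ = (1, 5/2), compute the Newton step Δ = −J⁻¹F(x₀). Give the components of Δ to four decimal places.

(-0.7127, -0.5456)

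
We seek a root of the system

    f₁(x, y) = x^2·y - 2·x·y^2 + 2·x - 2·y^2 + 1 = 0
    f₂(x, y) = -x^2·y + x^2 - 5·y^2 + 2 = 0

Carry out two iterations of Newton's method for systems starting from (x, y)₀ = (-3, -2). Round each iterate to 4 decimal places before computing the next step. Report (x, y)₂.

(-3.1188, -2.8100)

At (-3, -2): F = (-7.0000, 9.0000).
Jacobian J = [[2·x·y - 2·y^2 + 2, x^2 - 4·x·y - 4·y], [-2·x·y + 2·x, -x^2 - 10·y]].
At the point, J = [[6.0000, -7.0000], [-18.0000, 11.0000]] (det J = -60.0000).
Solving J·Δ = −F gives Δ = (-0.2333, -1.2000).
Then the next iterate is (x, y)₁ = (-3.2333, -3.2000).
Round to (-3.2333, -3.2000) and repeat: F = (6.817852, -5.292239), J = [[2.213120, -18.132011], [-27.159720, 21.545771]].
Δ = (0.1145, 0.3900), so (x, y)₂ = (-3.1188, -2.8100).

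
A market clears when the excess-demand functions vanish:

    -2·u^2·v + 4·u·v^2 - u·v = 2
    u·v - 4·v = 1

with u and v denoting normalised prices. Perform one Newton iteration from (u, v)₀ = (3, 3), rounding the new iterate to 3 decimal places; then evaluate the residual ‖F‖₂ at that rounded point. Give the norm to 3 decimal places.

4.484

At (3, 3): F = (43.000, -4.000).
Jacobian J = [[-4·u·v + 4·v^2 - v, -2·u^2 + 8·u·v - u], [v, u - 4]].
At the point, J = [[-3.000, 51.000], [3.000, -1.000]] (det J = -150.000).
Solving J·Δ = −F gives Δ = (1.073, -0.780).
Then the next iterate is (u, v)₁ = (4.073, 2.220).
Re-evaluating at (4.073, 2.220): F = (-4.40519, -0.83794), so ‖F‖₂ = 4.484.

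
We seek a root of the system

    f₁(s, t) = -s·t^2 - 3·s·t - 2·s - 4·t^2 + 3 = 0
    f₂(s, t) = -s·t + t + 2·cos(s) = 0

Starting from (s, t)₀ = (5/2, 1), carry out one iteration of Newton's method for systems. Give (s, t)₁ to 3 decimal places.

(1.401, 0.541)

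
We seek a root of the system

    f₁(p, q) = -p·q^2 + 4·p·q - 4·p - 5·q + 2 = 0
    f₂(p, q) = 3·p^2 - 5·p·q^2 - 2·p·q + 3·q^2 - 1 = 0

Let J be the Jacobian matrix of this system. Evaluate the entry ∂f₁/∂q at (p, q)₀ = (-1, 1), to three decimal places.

∂f₁/∂q = -2·p·q + 4·p - 5.
At (-1, 1) this is -7.000.

-7.000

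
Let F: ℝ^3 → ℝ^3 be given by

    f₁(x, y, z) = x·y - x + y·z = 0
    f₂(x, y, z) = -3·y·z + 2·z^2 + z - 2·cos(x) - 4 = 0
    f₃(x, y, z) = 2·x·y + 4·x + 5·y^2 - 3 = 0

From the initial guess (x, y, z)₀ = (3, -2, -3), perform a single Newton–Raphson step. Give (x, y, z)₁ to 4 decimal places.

At (3, -2, -3): F = (-3.0000, -5.020015, 17.0000).
Jacobian J = [[y - 1, x + z, y], [2·sin(x), -3·z, -3·y + 4·z + 1], [2·y + 4, 2·x + 10·y, 0]].
At the point, J = [[-3.0000, 0.0000, -2.0000], [0.282240, 9.0000, -5.0000], [0.0000, -14.0000, 0.0000]] (det J = 217.902720).
Solving J·Δ = −F gives Δ = (-1.7230, 1.2143, 1.0845).
Then the next iterate is (x, y, z)₁ = (1.2770, -0.7857, -1.9155).

(1.2770, -0.7857, -1.9155)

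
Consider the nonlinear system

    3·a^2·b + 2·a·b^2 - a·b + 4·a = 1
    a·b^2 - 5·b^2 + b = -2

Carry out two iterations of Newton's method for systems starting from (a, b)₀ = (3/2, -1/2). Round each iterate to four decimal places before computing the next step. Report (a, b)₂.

(0.7092, -0.4881)

At (3/2, -1/2): F = (3.1250, 0.6250).
Jacobian J = [[6·a·b + 2·b^2 - b + 4, 3·a^2 + 4·a·b - a], [b^2, 2·a·b - 10·b + 1]].
At the point, J = [[0.5000, 2.2500], [0.2500, 4.5000]] (det J = 1.6875).
Solving J·Δ = −F gives Δ = (-7.5000, 0.2778).
Then the next iterate is (a, b)₁ = (-6.0000, -0.2222).
Round to (-6.0000, -0.2222) and repeat: F = (-50.923274, 1.234699), J = [[12.320146, 119.3328], [0.049373, 5.8884]].
Δ = (6.7092, -0.2659), so (a, b)₂ = (0.7092, -0.4881).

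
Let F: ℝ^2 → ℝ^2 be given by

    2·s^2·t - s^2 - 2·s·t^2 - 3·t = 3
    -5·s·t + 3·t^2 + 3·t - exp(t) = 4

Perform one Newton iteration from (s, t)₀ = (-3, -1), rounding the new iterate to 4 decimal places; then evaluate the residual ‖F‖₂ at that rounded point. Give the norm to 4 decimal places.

6.2339

At (-3, -1): F = (-21.0000, -19.367879).
Jacobian J = [[4·s·t - 2·s - 2·t^2, 2·s^2 - 4·s·t - 3], [-5·t, -5·s + 6·t - exp(t) + 3]].
At the point, J = [[16.0000, 3.0000], [5.0000, 11.632121]] (det J = 171.113929).
Solving J·Δ = −F gives Δ = (1.0880, 1.1974).
Then the next iterate is (s, t)₁ = (-1.9120, 0.1974).
Re-evaluating at (-1.9120, 0.1974): F = (-5.655647, -2.621987), so ‖F‖₂ = 6.2339.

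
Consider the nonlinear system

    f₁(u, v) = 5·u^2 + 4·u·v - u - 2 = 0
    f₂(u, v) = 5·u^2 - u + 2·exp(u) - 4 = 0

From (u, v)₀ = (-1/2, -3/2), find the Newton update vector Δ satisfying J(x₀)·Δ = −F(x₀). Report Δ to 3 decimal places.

(-0.217, 2.675)

At (-1/2, -3/2): F = (2.750, -1.03694).
Jacobian J = [[10·u + 4·v - 1, 4·u], [10·u + 2·exp(u) - 1, 0]].
At the point, J = [[-12.000, -2.000], [-4.78694, 0.000]] (det J = -9.57388).
Solving J·Δ = −F gives Δ = (-0.217, 2.675).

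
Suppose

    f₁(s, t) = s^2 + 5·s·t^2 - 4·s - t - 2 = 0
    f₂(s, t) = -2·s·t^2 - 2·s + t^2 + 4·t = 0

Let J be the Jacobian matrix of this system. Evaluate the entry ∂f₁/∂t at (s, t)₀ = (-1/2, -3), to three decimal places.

14.000

∂f₁/∂t = 10·s·t - 1.
At (-1/2, -3) this is 14.000.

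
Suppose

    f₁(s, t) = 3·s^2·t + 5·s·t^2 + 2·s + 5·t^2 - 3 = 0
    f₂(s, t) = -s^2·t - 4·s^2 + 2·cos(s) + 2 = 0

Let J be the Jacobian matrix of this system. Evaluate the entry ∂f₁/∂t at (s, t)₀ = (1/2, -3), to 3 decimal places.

∂f₁/∂t = 3·s^2 + 10·s·t + 10·t.
At (1/2, -3) this is -44.250.

-44.250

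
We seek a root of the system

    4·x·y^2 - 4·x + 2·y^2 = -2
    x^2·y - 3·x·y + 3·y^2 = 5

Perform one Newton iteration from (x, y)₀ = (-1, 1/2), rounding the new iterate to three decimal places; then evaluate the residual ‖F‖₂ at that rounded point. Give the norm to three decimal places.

6.226

At (-1, 1/2): F = (5.500, -2.250).
Jacobian J = [[4·y^2 - 4, 8·x·y + 4·y], [2·x·y - 3·y, x^2 - 3·x + 6·y]].
At the point, J = [[-3.000, -2.000], [-2.500, 7.000]] (det J = -26.000).
Solving J·Δ = −F gives Δ = (1.308, 0.788).
Then the next iterate is (x, y)₁ = (0.308, 1.288).
Re-evaluating at (0.308, 1.288): F = (6.12971, -1.09110), so ‖F‖₂ = 6.226.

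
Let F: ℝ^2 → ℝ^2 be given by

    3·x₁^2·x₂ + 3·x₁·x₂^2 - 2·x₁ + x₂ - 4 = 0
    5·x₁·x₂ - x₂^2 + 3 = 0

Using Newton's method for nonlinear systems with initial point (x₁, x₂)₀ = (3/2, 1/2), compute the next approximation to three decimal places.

(-8.250, 3.250)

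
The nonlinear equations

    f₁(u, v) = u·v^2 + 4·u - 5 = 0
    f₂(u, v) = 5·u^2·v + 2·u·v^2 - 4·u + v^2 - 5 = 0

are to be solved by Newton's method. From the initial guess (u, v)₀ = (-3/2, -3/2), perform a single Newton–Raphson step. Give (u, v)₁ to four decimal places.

(34.7391, -48.6377)

At (-3/2, -3/2): F = (-14.3750, -20.3750).
Jacobian J = [[v^2 + 4, 2·u·v], [10·u·v + 2·v^2 - 4, 5·u^2 + 4·u·v + 2·v]].
At the point, J = [[6.2500, 4.5000], [23.0000, 17.2500]] (det J = 4.3125).
Solving J·Δ = −F gives Δ = (36.2391, -47.1377).
Then the next iterate is (u, v)₁ = (34.7391, -48.6377).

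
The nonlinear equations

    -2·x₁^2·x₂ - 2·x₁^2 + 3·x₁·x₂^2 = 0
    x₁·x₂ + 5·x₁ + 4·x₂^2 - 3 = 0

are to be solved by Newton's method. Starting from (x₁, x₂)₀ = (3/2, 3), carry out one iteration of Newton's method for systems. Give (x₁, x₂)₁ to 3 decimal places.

(-2.739, 2.565)

At (3/2, 3): F = (22.500, 45.000).
Jacobian J = [[-4·x₁·x₂ - 4·x₁ + 3·x₂^2, -2·x₁^2 + 6·x₁·x₂], [x₂ + 5, x₁ + 8·x₂]].
At the point, J = [[3.000, 22.500], [8.000, 25.500]] (det J = -103.500).
Solving J·Δ = −F gives Δ = (-4.239, -0.435).
Then the next iterate is (x₁, x₂)₁ = (-2.739, 2.565).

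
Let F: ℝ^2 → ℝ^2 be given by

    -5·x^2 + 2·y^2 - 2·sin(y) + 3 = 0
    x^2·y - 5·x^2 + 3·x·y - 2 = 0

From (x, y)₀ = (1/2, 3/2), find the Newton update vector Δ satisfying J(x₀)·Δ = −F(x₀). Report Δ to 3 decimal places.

(0.760, -0.077)

At (1/2, 3/2): F = (4.25501, -0.625).
Jacobian J = [[-10·x, 4·y - 2·cos(y)], [2·x·y - 10·x + 3·y, x^2 + 3·x]].
At the point, J = [[-5.000, 5.85853], [1.000, 1.750]] (det J = -14.60853).
Solving J·Δ = −F gives Δ = (0.760, -0.077).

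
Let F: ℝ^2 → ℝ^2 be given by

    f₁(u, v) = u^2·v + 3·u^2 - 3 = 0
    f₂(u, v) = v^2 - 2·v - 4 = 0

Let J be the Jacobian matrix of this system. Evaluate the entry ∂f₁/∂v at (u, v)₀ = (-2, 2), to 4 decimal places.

4.0000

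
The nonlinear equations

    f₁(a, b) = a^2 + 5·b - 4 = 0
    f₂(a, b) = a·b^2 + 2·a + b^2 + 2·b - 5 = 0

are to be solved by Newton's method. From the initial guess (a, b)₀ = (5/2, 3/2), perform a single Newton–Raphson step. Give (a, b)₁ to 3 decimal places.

(0.864, 1.186)

At (5/2, 3/2): F = (9.750, 10.875).
Jacobian J = [[2·a, 5], [b^2 + 2, 2·a·b + 2·b + 2]].
At the point, J = [[5.000, 5.000], [4.250, 12.500]] (det J = 41.250).
Solving J·Δ = −F gives Δ = (-1.636, -0.314).
Then the next iterate is (a, b)₁ = (0.864, 1.186).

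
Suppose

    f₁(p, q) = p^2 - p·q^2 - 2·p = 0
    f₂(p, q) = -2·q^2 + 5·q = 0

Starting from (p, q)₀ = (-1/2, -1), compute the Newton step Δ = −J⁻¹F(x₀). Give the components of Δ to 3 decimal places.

(0.243, 0.778)

At (-1/2, -1): F = (1.750, -7.000).
Jacobian J = [[2·p - q^2 - 2, -2·p·q], [0, -4·q + 5]].
At the point, J = [[-4.000, -1.000], [0.000, 9.000]] (det J = -36.000).
Solving J·Δ = −F gives Δ = (0.243, 0.778).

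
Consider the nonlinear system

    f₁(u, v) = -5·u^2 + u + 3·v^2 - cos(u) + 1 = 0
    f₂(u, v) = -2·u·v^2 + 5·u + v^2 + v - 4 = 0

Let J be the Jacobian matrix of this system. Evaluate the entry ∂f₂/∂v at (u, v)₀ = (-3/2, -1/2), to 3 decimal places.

∂f₂/∂v = -4·u·v + 2·v + 1.
At (-3/2, -1/2) this is -3.000.

-3.000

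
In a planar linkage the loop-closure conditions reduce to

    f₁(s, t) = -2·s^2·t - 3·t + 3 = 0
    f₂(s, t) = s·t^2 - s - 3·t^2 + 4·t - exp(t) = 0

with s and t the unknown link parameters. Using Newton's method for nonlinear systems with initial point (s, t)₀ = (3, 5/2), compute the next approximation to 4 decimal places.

(2.1673, 1.3324)

At (3, 5/2): F = (-49.5000, -5.182494).
Jacobian J = [[-4·s·t, -2·s^2 - 3], [t^2 - 1, 2·s·t - 6·t - exp(t) + 4]].
At the point, J = [[-30.0000, -21.0000], [5.2500, -8.182494]] (det J = 355.724819).
Solving J·Δ = −F gives Δ = (-0.8327, -1.1676).
Then the next iterate is (s, t)₁ = (2.1673, 1.3324).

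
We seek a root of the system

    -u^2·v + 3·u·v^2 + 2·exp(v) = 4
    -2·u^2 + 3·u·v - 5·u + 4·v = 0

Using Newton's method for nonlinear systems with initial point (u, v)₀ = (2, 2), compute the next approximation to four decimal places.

(1.3007, 1.3105)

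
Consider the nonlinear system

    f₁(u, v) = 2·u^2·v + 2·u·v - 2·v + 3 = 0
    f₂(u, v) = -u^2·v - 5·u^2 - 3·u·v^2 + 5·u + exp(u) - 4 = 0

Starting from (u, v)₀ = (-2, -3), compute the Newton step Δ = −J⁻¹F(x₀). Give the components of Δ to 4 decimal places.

(0.0805, 0.7755)

At (-2, -3): F = (-3.0000, 32.135335).
Jacobian J = [[4·u·v + 2·v, 2·u^2 + 2·u - 2], [-2·u·v - 10·u - 3·v^2 + exp(u) + 5, -u^2 - 6·u·v]].
At the point, J = [[18.0000, 2.0000], [-13.864665, -40.0000]] (det J = -692.270671).
Solving J·Δ = −F gives Δ = (0.0805, 0.7755).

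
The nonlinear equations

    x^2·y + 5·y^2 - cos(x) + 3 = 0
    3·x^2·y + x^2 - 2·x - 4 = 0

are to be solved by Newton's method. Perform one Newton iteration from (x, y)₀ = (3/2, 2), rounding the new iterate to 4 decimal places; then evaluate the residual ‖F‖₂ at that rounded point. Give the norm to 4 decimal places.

7.5995

At (3/2, 2): F = (27.429263, 8.7500).
Jacobian J = [[2·x·y + sin(x), x^2 + 10·y], [6·x·y + 2·x - 2, 3·x^2]].
At the point, J = [[6.997495, 22.2500], [19.0000, 6.7500]] (det J = -375.516909).
Solving J·Δ = −F gives Δ = (-0.0254, -1.2248).
Then the next iterate is (x, y)₁ = (1.4746, 0.7752).
Re-evaluating at (1.4746, 0.7752): F = (7.594257, 0.282135), so ‖F‖₂ = 7.5995.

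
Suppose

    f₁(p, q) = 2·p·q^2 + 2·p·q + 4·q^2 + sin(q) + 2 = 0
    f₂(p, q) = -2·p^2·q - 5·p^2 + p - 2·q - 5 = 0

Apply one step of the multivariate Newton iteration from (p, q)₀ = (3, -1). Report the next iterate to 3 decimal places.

(0.961, -0.617)

At (3, -1): F = (5.15853, -27.000).
Jacobian J = [[2·q^2 + 2·q, 4·p·q + 2·p + 8·q + cos(q)], [-4·p·q - 10·p + 1, -2·p^2 - 2]].
At the point, J = [[0.000, -13.45970], [-17.000, -20.000]] (det J = -228.81486).
Solving J·Δ = −F gives Δ = (-2.039, 0.383).
Then the next iterate is (p, q)₁ = (0.961, -0.617).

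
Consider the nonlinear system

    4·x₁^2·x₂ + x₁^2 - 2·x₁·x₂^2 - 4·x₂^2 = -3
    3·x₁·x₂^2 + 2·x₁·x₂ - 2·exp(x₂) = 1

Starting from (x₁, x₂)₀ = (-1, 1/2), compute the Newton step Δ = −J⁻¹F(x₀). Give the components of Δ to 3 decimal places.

(0.665, -0.589)

At (-1, 1/2): F = (5.500, -6.04744).
Jacobian J = [[8·x₁·x₂ + 2·x₁ - 2·x₂^2, 4·x₁^2 - 4·x₁·x₂ - 8·x₂], [3·x₂^2 + 2·x₂, 6·x₁·x₂ + 2·x₁ - 2·exp(x₂)]].
At the point, J = [[-6.500, 2.000], [1.750, -8.29744]] (det J = 50.43338).
Solving J·Δ = −F gives Δ = (0.665, -0.589).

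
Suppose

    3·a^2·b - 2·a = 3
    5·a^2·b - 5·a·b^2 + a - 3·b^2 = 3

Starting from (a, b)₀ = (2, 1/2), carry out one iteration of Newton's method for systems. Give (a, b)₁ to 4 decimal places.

At (2, 1/2): F = (-1.0000, 5.7500).
Jacobian J = [[6·a·b - 2, 3·a^2], [10·a·b - 5·b^2 + 1, 5·a^2 - 10·a·b - 6·b]].
At the point, J = [[4.0000, 12.0000], [9.7500, 7.0000]] (det J = -89.0000).
Solving J·Δ = −F gives Δ = (-0.8539, 0.3680).
Then the next iterate is (a, b)₁ = (1.1461, 0.8680).

(1.1461, 0.8680)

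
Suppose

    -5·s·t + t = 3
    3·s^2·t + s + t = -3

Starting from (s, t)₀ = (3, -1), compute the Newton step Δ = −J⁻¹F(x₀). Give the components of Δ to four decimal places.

(0.0000, 0.7857)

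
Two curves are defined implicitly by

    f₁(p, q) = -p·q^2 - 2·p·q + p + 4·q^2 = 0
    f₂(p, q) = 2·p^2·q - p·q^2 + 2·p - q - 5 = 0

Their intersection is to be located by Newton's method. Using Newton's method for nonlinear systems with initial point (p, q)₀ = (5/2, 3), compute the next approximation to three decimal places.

At (5/2, 3): F = (1.000, 12.000).
Jacobian J = [[-q^2 - 2·q + 1, -2·p·q - 2·p + 8·q], [4·p·q - q^2 + 2, 2·p^2 - 2·p·q - 1]].
At the point, J = [[-14.000, 4.000], [23.000, -3.500]] (det J = -43.000).
Solving J·Δ = −F gives Δ = (-1.198, -4.442).
Then the next iterate is (p, q)₁ = (1.302, -1.442).

(1.302, -1.442)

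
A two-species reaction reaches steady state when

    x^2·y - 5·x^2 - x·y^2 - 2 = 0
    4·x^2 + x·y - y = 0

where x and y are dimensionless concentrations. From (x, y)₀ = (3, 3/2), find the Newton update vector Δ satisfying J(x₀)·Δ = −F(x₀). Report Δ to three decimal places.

(-1.731, 2.573)

At (3, 3/2): F = (-40.250, 39.000).
Jacobian J = [[2·x·y - 10·x - y^2, x^2 - 2·x·y], [8·x + y, x - 1]].
At the point, J = [[-23.250, 0.000], [25.500, 2.000]] (det J = -46.500).
Solving J·Δ = −F gives Δ = (-1.731, 2.573).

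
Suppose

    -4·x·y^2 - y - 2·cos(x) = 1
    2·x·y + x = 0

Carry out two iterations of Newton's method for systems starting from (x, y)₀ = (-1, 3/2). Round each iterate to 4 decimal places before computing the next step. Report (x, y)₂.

At (-1, 3/2): F = (5.419395, -4.0000).
Jacobian J = [[-4·y^2 + 2·sin(x), -8·x·y - 1], [2·y + 1, 2·x]].
At the point, J = [[-10.682942, 11.0000], [4.0000, -2.0000]] (det J = -22.634116).
Solving J·Δ = −F gives Δ = (1.4651, 0.9302).
Then the next iterate is (x, y)₁ = (0.4651, 2.4302).
Round to (0.4651, 2.4302) and repeat: F = (-16.205038, 2.725672), J = [[-22.726464, -10.042288], [5.8604, 0.9302]].
Δ = (-0.3261, -0.8757), so (x, y)₂ = (0.1390, 1.5545).

(0.1390, 1.5545)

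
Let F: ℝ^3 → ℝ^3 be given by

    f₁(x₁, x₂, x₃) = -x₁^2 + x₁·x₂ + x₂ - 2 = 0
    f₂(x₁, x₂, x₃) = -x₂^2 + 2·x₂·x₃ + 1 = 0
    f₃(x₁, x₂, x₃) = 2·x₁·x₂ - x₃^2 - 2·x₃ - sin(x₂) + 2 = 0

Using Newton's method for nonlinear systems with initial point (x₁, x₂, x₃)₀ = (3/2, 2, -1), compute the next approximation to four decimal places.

(0.1833, 1.1733, -0.4900)

At (3/2, 2, -1): F = (0.7500, -7.0000, 8.090703).
Jacobian J = [[-2·x₁ + x₂, x₁ + 1, 0], [0, -2·x₂ + 2·x₃, 2·x₂], [2·x₂, 2·x₁ - cos(x₂), -2·x₃ - 2]].
At the point, J = [[-1.0000, 2.5000, 0.0000], [0.0000, -6.0000, 4.0000], [4.0000, 3.416147, 0.0000]] (det J = 53.664587).
Solving J·Δ = −F gives Δ = (-1.3167, -0.8267, 0.5100).
Then the next iterate is (x₁, x₂, x₃)₁ = (0.1833, 1.1733, -0.4900).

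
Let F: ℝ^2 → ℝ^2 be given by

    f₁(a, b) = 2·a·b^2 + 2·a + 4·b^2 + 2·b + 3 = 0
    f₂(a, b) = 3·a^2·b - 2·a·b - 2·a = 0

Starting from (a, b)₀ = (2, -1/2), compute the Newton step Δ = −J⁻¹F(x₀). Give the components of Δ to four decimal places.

(0.7273, 1.6364)

At (2, -1/2): F = (8.0000, -8.0000).
Jacobian J = [[2·b^2 + 2, 4·a·b + 8·b + 2], [6·a·b - 2·b - 2, 3·a^2 - 2·a]].
At the point, J = [[2.5000, -6.0000], [-7.0000, 8.0000]] (det J = -22.0000).
Solving J·Δ = −F gives Δ = (0.7273, 1.6364).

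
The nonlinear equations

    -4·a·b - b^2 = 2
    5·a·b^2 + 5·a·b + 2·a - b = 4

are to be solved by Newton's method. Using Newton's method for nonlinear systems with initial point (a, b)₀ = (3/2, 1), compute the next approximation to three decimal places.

(10.450, -4.600)

At (3/2, 1): F = (-9.000, 13.000).
Jacobian J = [[-4·b, -4·a - 2·b], [5·b^2 + 5·b + 2, 10·a·b + 5·a - 1]].
At the point, J = [[-4.000, -8.000], [12.000, 21.500]] (det J = 10.000).
Solving J·Δ = −F gives Δ = (8.950, -5.600).
Then the next iterate is (a, b)₁ = (10.450, -4.600).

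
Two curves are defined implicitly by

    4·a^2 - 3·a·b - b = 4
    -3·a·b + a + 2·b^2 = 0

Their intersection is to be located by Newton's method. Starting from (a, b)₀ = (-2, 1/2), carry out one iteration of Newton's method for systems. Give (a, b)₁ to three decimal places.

(-1.211, 0.362)

At (-2, 1/2): F = (14.500, 1.500).
Jacobian J = [[8·a - 3·b, -3·a - 1], [-3·b + 1, -3·a + 4·b]].
At the point, J = [[-17.500, 5.000], [-0.500, 8.000]] (det J = -137.500).
Solving J·Δ = −F gives Δ = (0.789, -0.138).
Then the next iterate is (a, b)₁ = (-1.211, 0.362).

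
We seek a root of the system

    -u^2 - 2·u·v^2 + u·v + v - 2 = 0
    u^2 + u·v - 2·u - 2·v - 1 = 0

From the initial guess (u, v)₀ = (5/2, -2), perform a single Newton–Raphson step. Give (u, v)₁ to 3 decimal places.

(2.500, -0.500)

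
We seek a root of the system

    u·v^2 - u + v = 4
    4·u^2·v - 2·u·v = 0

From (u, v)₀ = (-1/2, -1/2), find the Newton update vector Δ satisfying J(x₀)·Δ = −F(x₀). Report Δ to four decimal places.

At (-1/2, -1/2): F = (-4.1250, -1.0000).
Jacobian J = [[v^2 - 1, 2·u·v + 1], [8·u·v - 2·v, 4·u^2 - 2·u]].
At the point, J = [[-0.7500, 1.5000], [3.0000, 2.0000]] (det J = -6.0000).
Solving J·Δ = −F gives Δ = (-1.1250, 2.1875).

(-1.1250, 2.1875)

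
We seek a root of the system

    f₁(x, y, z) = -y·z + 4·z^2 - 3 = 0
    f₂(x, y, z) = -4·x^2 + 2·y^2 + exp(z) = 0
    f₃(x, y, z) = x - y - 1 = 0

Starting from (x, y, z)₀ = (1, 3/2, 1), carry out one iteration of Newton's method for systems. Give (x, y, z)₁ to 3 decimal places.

(-2.920, -3.920, 0.243)

At (1, 3/2, 1): F = (-0.500, 3.21828, -1.500).
Jacobian J = [[0, -z, -y + 8·z], [-8·x, 4·y, exp(z)], [1, -1, 0]].
At the point, J = [[0.000, -1.000, 6.500], [-8.000, 6.000, 2.71828], [1.000, -1.000, 0.000]] (det J = 10.28172).
Solving J·Δ = −F gives Δ = (-3.920, -5.420, -0.757).
Then the next iterate is (x, y, z)₁ = (-2.920, -3.920, 0.243).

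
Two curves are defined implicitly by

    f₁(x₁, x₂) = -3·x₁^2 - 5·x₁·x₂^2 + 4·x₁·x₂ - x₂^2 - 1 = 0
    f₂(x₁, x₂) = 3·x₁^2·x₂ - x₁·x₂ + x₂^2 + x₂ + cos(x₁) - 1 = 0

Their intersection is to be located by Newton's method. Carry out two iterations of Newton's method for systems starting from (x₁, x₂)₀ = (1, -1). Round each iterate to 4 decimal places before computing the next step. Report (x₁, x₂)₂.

At (1, -1): F = (-14.0000, -2.459698).
Jacobian J = [[-6·x₁ - 5·x₂^2 + 4·x₂, -10·x₁·x₂ + 4·x₁ - 2·x₂], [6·x₁·x₂ - x₂ - sin(x₁), 3·x₁^2 - x₁ + 2·x₂ + 1]].
At the point, J = [[-15.0000, 16.0000], [-5.841471, 1.0000]] (det J = 78.463536).
Solving J·Δ = −F gives Δ = (-0.3231, 0.5721).
Then the next iterate is (x₁, x₂)₁ = (0.6769, -0.4279).
Round to (0.6769, -0.4279) and repeat: F = (-4.335958, -0.763821), J = [[-6.688492, 6.459855], [-1.936353, 0.841881]].
Δ = (-0.1867, 0.4779), so (x₁, x₂)₂ = (0.4902, 0.0500).

(0.4902, 0.0500)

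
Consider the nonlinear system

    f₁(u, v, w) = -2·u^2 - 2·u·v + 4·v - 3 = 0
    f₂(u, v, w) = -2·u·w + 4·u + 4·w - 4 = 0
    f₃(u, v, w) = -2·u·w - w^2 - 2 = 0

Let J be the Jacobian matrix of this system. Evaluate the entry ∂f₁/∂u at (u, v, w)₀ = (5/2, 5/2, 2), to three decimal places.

-15.000

∂f₁/∂u = -4·u - 2·v.
At (5/2, 5/2, 2) this is -15.000.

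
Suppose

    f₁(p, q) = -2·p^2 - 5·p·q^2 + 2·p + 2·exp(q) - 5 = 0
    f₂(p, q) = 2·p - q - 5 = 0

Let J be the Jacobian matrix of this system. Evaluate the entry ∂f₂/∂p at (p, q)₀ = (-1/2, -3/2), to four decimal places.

∂f₂/∂p = 2.
At (-1/2, -3/2) this is 2.0000.

2.0000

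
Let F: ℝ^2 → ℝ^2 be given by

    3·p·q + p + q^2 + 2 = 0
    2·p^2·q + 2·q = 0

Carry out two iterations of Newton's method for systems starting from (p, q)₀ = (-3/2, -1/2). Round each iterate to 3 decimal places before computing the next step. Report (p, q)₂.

At (-3/2, -1/2): F = (3.000, -3.250).
Jacobian J = [[3·q + 1, 3·p + 2·q], [4·p·q, 2·p^2 + 2]].
At the point, J = [[-0.500, -5.500], [3.000, 6.500]] (det J = 13.250).
Solving J·Δ = −F gives Δ = (-0.123, 0.557).
Then the next iterate is (p, q)₁ = (-1.623, 0.057).
Round to (-1.623, 0.057) and repeat: F = (0.10272, 0.41429), J = [[1.171, -4.755], [-0.37004, 7.26826]].
Δ = (-0.402, -0.077), so (p, q)₂ = (-2.025, -0.020).

(-2.025, -0.020)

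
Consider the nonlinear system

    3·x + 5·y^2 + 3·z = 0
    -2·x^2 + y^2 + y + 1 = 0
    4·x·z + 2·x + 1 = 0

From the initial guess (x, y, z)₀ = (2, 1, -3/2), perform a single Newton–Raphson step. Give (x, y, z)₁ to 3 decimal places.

(1.172, 0.460, -1.039)

At (2, 1, -3/2): F = (6.500, -5.000, -7.000).
Jacobian J = [[3, 10·y, 3], [-4·x, 2·y + 1, 0], [4·z + 2, 0, 4·x]].
At the point, J = [[3.000, 10.000, 3.000], [-8.000, 3.000, 0.000], [-4.000, 0.000, 8.000]] (det J = 748.000).
Solving J·Δ = −F gives Δ = (-0.828, -0.540, 0.461).
Then the next iterate is (x, y, z)₁ = (1.172, 0.460, -1.039).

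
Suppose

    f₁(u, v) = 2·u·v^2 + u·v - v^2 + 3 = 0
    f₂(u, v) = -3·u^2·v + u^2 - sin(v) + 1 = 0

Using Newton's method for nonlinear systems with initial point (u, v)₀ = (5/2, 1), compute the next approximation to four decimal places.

At (5/2, 1): F = (9.5000, -12.341471).
Jacobian J = [[2·v^2 + v, 4·u·v + u - 2·v], [-6·u·v + 2·u, -3·u^2 - cos(v)]].
At the point, J = [[3.0000, 10.5000], [-10.0000, -19.290302]] (det J = 47.129093).
Solving J·Δ = −F gives Δ = (1.1388, -1.2301).
Then the next iterate is (u, v)₁ = (3.6388, -0.2301).

(3.6388, -0.2301)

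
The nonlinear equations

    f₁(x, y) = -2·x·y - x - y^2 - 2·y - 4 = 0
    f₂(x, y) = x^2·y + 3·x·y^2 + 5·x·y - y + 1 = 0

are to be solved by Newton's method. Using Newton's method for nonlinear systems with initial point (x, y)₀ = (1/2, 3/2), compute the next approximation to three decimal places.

At (1/2, 3/2): F = (-11.250, 7.000).
Jacobian J = [[-2·y - 1, -2·x - 2·y - 2], [2·x·y + 3·y^2 + 5·y, x^2 + 6·x·y + 5·x - 1]].
At the point, J = [[-4.000, -6.000], [15.750, 6.250]] (det J = 69.500).
Solving J·Δ = −F gives Δ = (0.407, -2.147).
Then the next iterate is (x, y)₁ = (0.907, -0.647).

(0.907, -0.647)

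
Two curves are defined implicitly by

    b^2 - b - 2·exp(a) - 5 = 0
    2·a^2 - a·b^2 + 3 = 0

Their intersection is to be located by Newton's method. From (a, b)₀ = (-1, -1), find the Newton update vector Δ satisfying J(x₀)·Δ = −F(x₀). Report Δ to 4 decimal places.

(1.8828, -1.7070)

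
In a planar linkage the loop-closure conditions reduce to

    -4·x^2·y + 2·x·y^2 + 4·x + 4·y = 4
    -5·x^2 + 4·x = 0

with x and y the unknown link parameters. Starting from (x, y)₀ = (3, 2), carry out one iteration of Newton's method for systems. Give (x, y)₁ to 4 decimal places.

At (3, 2): F = (-32.0000, -33.0000).
Jacobian J = [[-8·x·y + 2·y^2 + 4, -4·x^2 + 4·x·y + 4], [-10·x + 4, 0]].
At the point, J = [[-36.0000, -8.0000], [-26.0000, 0.0000]] (det J = -208.0000).
Solving J·Δ = −F gives Δ = (-1.2692, 1.7115).
Then the next iterate is (x, y)₁ = (1.7308, 3.7115).

(1.7308, 3.7115)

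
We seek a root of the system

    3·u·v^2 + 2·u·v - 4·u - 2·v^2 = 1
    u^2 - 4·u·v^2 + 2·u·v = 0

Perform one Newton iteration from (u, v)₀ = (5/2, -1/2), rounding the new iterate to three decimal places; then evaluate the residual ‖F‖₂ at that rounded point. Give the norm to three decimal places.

At (5/2, -1/2): F = (-12.125, 1.250).
Jacobian J = [[3·v^2 + 2·v - 4, 6·u·v + 2·u - 4·v], [2·u - 4·v^2 + 2·v, -8·u·v + 2·u]].
At the point, J = [[-4.250, -0.500], [3.000, 15.000]] (det J = -62.250).
Solving J·Δ = −F gives Δ = (-2.912, 0.499).
Then the next iterate is (u, v)₁ = (-0.412, -0.001).
Re-evaluating at (-0.412, -0.001): F = (0.64882, 0.17057), so ‖F‖₂ = 0.671.

0.671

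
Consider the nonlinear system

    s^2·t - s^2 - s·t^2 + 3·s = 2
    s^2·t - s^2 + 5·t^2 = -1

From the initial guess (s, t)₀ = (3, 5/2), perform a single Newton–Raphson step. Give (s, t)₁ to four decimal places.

At (3, 5/2): F = (1.7500, 45.7500).
Jacobian J = [[2·s·t - 2·s - t^2 + 3, s^2 - 2·s·t], [2·s·t - 2·s, s^2 + 10·t]].
At the point, J = [[5.7500, -6.0000], [9.0000, 34.0000]] (det J = 249.5000).
Solving J·Δ = −F gives Δ = (-1.3387, -0.9912).
Then the next iterate is (s, t)₁ = (1.6613, 1.5088).

(1.6613, 1.5088)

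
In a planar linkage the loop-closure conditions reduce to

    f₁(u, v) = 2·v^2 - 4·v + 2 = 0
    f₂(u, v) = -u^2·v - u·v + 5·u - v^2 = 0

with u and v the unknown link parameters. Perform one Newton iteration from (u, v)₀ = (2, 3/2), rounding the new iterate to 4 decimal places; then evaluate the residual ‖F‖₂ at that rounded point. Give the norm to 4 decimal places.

At (2, 3/2): F = (0.5000, -1.2500).
Jacobian J = [[0, 4·v - 4], [-2·u·v - v + 5, -u^2 - u - 2·v]].
At the point, J = [[0.0000, 2.0000], [-2.5000, -9.0000]] (det J = 5.0000).
Solving J·Δ = −F gives Δ = (0.4000, -0.2500).
Then the next iterate is (u, v)₁ = (2.4000, 1.2500).
Re-evaluating at (2.4000, 1.2500): F = (0.1250, 0.2375), so ‖F‖₂ = 0.2684.

0.2684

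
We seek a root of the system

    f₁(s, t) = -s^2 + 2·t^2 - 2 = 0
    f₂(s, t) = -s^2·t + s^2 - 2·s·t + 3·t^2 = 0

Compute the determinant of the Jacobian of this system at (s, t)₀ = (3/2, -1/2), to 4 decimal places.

35.7500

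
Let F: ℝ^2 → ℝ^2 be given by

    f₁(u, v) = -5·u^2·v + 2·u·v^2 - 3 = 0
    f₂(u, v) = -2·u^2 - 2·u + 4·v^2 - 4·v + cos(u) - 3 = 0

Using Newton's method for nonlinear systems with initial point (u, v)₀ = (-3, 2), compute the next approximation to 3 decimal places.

(-1.710, 1.576)

At (-3, 2): F = (-117.000, -7.98999).
Jacobian J = [[-10·u·v + 2·v^2, -5·u^2 + 4·u·v], [-4·u - sin(u) - 2, 8·v - 4]].
At the point, J = [[68.000, -69.000], [10.14112, 12.000]] (det J = 1515.73728).
Solving J·Δ = −F gives Δ = (1.290, -0.424).
Then the next iterate is (u, v)₁ = (-1.710, 1.576).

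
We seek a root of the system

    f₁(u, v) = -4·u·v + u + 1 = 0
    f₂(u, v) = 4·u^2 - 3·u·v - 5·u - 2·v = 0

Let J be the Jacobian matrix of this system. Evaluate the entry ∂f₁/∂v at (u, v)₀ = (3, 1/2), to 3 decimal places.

-12.000

∂f₁/∂v = -4·u.
At (3, 1/2) this is -12.000.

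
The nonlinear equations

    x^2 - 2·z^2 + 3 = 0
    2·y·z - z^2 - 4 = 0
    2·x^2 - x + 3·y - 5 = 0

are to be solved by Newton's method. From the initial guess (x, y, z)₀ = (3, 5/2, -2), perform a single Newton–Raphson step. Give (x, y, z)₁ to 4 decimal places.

(2.8947, -2.9474, -2.4211)

At (3, 5/2, -2): F = (4.0000, -18.0000, 17.5000).
Jacobian J = [[2·x, 0, -4·z], [0, 2·z, 2·y - 2·z], [4·x - 1, 3, 0]].
At the point, J = [[6.0000, 0.0000, 8.0000], [0.0000, -4.0000, 9.0000], [11.0000, 3.0000, 0.0000]] (det J = 190.0000).
Solving J·Δ = −F gives Δ = (-0.1053, -5.4474, -0.4211).
Then the next iterate is (x, y, z)₁ = (2.8947, -2.9474, -2.4211).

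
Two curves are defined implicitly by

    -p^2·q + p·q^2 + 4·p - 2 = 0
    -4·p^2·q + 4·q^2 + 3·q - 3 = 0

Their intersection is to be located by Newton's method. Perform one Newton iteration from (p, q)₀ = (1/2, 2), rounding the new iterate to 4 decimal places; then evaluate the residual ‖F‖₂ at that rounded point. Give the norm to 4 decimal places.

3.5966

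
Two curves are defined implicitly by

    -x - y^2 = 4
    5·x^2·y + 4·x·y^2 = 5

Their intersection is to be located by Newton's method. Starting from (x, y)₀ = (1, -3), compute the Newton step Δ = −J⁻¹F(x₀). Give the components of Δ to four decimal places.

(10.0000, 4.0000)

At (1, -3): F = (-14.0000, 16.0000).
Jacobian J = [[-1, -2·y], [10·x·y + 4·y^2, 5·x^2 + 8·x·y]].
At the point, J = [[-1.0000, 6.0000], [6.0000, -19.0000]] (det J = -17.0000).
Solving J·Δ = −F gives Δ = (10.0000, 4.0000).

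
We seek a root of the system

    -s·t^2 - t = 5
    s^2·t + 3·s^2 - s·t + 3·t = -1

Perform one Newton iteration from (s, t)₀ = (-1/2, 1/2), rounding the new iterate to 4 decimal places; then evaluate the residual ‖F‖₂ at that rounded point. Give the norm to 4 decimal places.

429.5713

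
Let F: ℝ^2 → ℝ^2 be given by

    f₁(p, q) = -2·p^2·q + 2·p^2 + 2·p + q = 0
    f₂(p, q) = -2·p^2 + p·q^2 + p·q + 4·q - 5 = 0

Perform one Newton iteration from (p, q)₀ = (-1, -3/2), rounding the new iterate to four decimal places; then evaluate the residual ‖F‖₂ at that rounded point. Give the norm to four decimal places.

At (-1, -3/2): F = (1.5000, -13.7500).
Jacobian J = [[-4·p·q + 4·p + 2, -2·p^2 + 1], [-4·p + q^2 + q, 2·p·q + p + 4]].
At the point, J = [[-8.0000, -1.0000], [4.7500, 6.0000]] (det J = -43.2500).
Solving J·Δ = −F gives Δ = (-0.1098, 2.3786).
Then the next iterate is (p, q)₁ = (-1.1098, 0.8786).
Re-evaluating at (-1.1098, 0.8786): F = (-1.041954, -5.780679), so ‖F‖₂ = 5.8738.

5.8738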